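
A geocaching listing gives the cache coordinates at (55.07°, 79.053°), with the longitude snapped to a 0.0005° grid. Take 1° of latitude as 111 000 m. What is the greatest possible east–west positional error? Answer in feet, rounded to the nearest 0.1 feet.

52.1 feet

With a 0.0005° grid the true value lies within half a step, ±0.0005°/2 = ±0.00025°, of the stored one.
At latitude 55.07° a degree of longitude spans 111000 m × cos 55.07° = 111000 × 0.5726 ≈ 63555.9 m.
East–west error: 0.00025° × 63555.9 m/° ≈ 15.889 m.
In feet: 15.889 m ÷ 0.3048 ≈ 52.129 ft.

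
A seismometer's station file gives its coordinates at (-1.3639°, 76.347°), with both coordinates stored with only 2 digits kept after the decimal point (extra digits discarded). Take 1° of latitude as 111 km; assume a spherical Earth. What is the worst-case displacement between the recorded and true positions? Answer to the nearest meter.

Truncating at 2 decimal places can drop up to a full unit in the last place, so each coordinate may be off by as much as 0.01°.
Latitude error → 0.01 × 111000 = 1110 m along the meridian.
E–W at 1.3639°: 0.01° × 111000 × cos 1.3639° = 0.01 × 111000 × 0.9997 ≈ 1109.69 m.
Combining orthogonally: (1110² + 1109.69²)^½ ≈ 1569.55 m.

1570 meters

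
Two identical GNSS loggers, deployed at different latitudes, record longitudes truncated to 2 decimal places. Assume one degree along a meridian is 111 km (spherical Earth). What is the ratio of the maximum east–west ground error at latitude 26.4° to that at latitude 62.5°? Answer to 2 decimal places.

1.94

Truncating at 2 decimal places can drop up to a full unit in the last place, so the longitude may be off by as much as 0.01°.
Error at 26.4° = 0.01° × 111000 × cos 26.4° ≈ 1110 × 0.8957 = 994.24 m.
At 62.5°: 0.01° × 111000 × cos 62.5° = 0.01 × 111000 × 0.4617 ≈ 512.54 m.
Ratio: 994.24 / 512.54 = cos 26.4° / cos 62.5° ≈ 1.9398.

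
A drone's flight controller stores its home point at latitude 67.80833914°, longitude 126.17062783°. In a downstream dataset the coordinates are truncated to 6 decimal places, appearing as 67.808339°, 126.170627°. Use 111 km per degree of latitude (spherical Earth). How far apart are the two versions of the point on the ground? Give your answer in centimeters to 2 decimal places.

Δlat = 67.80833914 − 67.808339 = +0.00000014°; Δlon = 126.17062783 − 126.170627 = +0.00000083°.
North–south shift: 0.00000014 × 111000 = 0.01554 m.
East–west at this latitude: 0.00000083° × 111000 × cos 67.8083° ≈ 0.00000083 × 41925.4 = 0.0347981 m.
Distance: √(0.01554² + 0.0347981²) ≈ 0.0381103 m.
That is 0.0381103 m = 3.811 cm.

3.81 centimeters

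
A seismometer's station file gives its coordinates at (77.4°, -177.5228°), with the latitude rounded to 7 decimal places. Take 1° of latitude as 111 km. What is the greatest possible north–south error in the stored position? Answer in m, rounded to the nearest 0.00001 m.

0.00555 m

Rounding to 7 decimal places leaves the latitude within ±5e-08° of the true value.
So the N–S error is at most 5e-08 × 111000 = 0.00555 m.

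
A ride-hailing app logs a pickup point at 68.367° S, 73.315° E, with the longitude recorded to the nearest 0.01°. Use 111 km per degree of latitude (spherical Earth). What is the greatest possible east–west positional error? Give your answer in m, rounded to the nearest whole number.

Rounding to 2 decimal places leaves the longitude within ±0.005° of the true value.
Parallels shrink by cos φ, so at 68.367° a degree of longitude is 111000 × 0.3687 ≈ 40921.3 m.
East–west error: 0.005° × 40921.3 m/° ≈ 204.606 m.

205 m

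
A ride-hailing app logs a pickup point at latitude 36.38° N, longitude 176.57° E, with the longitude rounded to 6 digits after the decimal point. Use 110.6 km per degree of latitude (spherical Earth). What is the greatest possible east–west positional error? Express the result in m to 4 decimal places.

Rounding to 6 decimal places leaves the longitude within ±5e-07° of the true value.
At latitude 36.38° a degree of longitude spans 110600 m × cos 36.38° = 110600 × 0.8051 ≈ 89044.2 m.
Maximum E–W displacement: 5e-07 × 89044.2 = 0.0445221 m.

0.0445 m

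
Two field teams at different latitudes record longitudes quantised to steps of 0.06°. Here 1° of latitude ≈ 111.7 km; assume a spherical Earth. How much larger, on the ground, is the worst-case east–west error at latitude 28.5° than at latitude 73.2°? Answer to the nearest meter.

With a 0.06° grid the true value lies within half a step, ±0.06°/2 = ±0.03°, of the stored one.
Error at 28.5° = 0.03° × 111700 × cos 28.5° ≈ 3351 × 0.8788 = 2944.9 m.
At 73.2°: 0.03° × 111700 × cos 73.2° = 0.03 × 111700 × 0.2890 ≈ 968.55 m.
So the lower-latitude error exceeds the higher by 2944.9 − 968.55 = 1976.4 m.

1976 meters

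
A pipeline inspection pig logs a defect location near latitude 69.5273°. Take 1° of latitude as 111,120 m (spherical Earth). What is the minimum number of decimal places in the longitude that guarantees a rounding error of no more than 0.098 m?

6 decimal places

At 69.5273° one degree of longitude covers 111120 × cos 69.5273° ≈ 111120 × 0.3498 ≈ 38865.4 m.
Rounding to N decimal places gives at most 0.5 × 10⁻ᴺ degrees of error, i.e. 0.5 × 10⁻ᴺ × 38865.4 m.
Need 0.5 × 38865.4 × 10⁻ᴺ ≤ 0.098 → 10⁻ᴺ ≤ 5.043e-06, so N ≥ 5.30.
At 5 places the error can reach 0.194 m, but 6 places keeps it to 0.0194 m.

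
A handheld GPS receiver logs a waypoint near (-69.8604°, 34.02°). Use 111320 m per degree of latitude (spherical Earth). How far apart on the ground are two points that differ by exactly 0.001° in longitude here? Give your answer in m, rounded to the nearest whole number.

0.001° of longitude at 69.8604° is 0.001 × 111320 × cos 69.8604° ≈ 0.001 × 38328.4 = 38.3284 m.

38 m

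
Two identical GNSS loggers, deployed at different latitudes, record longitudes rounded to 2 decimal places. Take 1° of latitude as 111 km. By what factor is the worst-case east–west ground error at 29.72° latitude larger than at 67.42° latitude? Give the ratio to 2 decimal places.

Rounding to 2 decimal places leaves the longitude within ±0.005° of the true value.
Error at 29.72° = 0.005° × 111000 × cos 29.72° ≈ 555 × 0.8685 = 481.99 m.
Error at 67.42° = 0.005° × 111000 × cos 67.42° ≈ 555 × 0.3840 = 213.11 m.
The ratio reduces to cos 29.72° / cos 67.42° = 0.8685/0.3840 ≈ 2.2618.

2.26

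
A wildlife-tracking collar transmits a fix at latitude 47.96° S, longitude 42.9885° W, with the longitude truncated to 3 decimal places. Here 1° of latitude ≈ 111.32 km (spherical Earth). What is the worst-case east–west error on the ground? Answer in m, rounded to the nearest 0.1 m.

Truncating at 3 decimal places can drop up to a full unit in the last place, so the longitude may be off by as much as 0.001°.
Parallels shrink by cos φ, so at 47.96° a degree of longitude is 111320 × 0.6696 ≈ 74545.4 m.
So at most 0.001° × 74545.4 ≈ 74.5454 m east–west.

74.5 m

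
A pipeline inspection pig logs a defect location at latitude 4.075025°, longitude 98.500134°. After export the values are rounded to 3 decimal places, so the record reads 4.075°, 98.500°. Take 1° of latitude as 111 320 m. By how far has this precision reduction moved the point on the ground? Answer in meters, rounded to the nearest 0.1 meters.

Δlat = 4.075025 − 4.075 = +0.000025°; Δlon = 98.500134 − 98.500 = +0.000134°.
N–S: 0.000025° × 111320 m/° = 2.783 m.
East–west at this latitude: 0.000134° × 111320 × cos 4.075° ≈ 0.000134 × 111039 = 14.8792 m.
Distance: √(2.783² + 14.8792²) ≈ 15.1372 m.

15.1 meters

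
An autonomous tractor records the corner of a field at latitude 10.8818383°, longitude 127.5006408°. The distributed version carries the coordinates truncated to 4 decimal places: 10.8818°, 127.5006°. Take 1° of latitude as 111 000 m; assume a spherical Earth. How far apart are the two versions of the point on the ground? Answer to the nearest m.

6 m

The latitude changed by +0.0000383° and the longitude by +0.0000408°.
North–south shift: 0.0000383 × 111000 = 4.2513 m.
E–W at 10.8818°: 0.0000408° × 111000 × cos 10.8818° = 0.0000408 × 111000 × 0.9820 ≈ 4.44737 m.
Combined displacement = (4.2513² + 4.44737²)^½ ≈ 6.15245 m.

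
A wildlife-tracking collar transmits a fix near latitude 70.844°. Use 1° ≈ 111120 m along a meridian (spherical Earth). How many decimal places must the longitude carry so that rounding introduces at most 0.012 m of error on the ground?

At 70.844° one degree of longitude covers 111120 × cos 70.844° ≈ 111120 × 0.3281 ≈ 36463.1 m.
With N decimal places the half-ulp bound is 0.5·10⁻ᴺ°, or 0.5·10⁻ᴺ × 36463.1 m on the ground.
Setting 18231.5 × 10⁻ᴺ ≤ 0.012 gives 10ᴺ ≥ 1.519e+06, i.e. N ≥ 6.18.
At 6 places the error can reach 0.0182 m, but 7 places keeps it to 0.00182 m.

7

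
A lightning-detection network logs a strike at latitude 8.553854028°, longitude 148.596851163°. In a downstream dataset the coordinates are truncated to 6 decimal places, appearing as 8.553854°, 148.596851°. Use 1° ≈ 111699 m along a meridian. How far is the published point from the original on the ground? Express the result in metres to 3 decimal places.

Δlat = 8.553854028 − 8.553854 = +0.000000028°; Δlon = 148.596851163 − 148.596851 = +0.000000163°.
North–south shift: 0.000000028 × 111699 = 0.00312757 m.
East–west at this latitude: 0.000000163° × 111699 × cos 8.55385° ≈ 0.000000163 × 110457 = 0.0180044 m.
Hypotenuse of the two orthogonal shifts: √(0.00312757² + 0.0180044²) = 0.018274 m.

0.018 metres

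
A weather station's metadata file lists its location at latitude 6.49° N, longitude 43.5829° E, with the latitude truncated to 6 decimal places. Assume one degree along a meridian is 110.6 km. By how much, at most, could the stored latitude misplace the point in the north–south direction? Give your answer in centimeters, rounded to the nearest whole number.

11 centimeters

Truncating at 6 decimal places can drop up to a full unit in the last place, so the latitude may be off by as much as 1e-06°.
So the N–S error is at most 1e-06 × 110600 = 0.1106 m.
That is 0.1106 m = 11.06 cm.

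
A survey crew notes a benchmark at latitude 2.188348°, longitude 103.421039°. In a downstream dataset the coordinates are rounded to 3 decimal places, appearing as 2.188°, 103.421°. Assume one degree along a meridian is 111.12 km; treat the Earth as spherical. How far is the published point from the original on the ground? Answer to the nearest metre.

39 metres

The latitude changed by +0.000348° and the longitude by +0.000039°.
N–S: 0.000348° × 111120 m/° = 38.6698 m.
East–west at this latitude: 0.000039° × 111120 × cos 2.188° ≈ 0.000039 × 111039 = 4.33052 m.
Hypotenuse of the two orthogonal shifts: √(38.6698² + 4.33052²) = 38.9115 m.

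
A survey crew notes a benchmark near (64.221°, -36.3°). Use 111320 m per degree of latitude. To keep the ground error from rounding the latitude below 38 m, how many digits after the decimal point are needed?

4 decimal places

One degree of latitude covers 111320 m.
With N decimal places the half-ulp bound is 0.5·10⁻ᴺ°, or 0.5·10⁻ᴺ × 111320 m on the ground.
Need 0.5 × 111320 × 10⁻ᴺ ≤ 38 → 10⁻ᴺ ≤ 6.827e-04, so N ≥ 3.17.
At 3 places the error can reach 55.7 m, but 4 places keeps it to 5.57 m.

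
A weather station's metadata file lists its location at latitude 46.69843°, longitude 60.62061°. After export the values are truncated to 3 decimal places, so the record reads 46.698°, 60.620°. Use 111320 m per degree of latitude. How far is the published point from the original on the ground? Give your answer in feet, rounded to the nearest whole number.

The latitude changed by +0.00043° and the longitude by +0.00061°.
North–south shift: 0.00043 × 111320 = 47.8676 m.
East–west at this latitude: 0.00061° × 111320 × cos 46.698° ≈ 0.00061 × 76348.1 = 46.5724 m.
Distance: √(47.8676² + 46.5724²) ≈ 66.7854 m.
In feet: 66.7854 m ÷ 0.3048 ≈ 219.11 ft.

219 feet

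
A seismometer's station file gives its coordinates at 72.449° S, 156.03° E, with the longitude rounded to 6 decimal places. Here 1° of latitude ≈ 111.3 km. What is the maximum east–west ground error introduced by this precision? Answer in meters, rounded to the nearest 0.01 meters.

Rounding to 6 decimal places leaves the longitude within ±5e-07° of the true value.
At latitude 72.449° a degree of longitude spans 111300 m × cos 72.449° = 111300 × 0.3016 ≈ 33563 m.
East–west error: 5e-07° × 33563 m/° ≈ 0.0167815 m.

0.02 meters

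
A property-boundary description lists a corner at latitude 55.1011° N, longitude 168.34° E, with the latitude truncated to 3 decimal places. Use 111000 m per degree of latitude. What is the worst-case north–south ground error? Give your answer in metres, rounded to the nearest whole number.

111 metres

Truncating at 3 decimal places can drop up to a full unit in the last place, so the latitude may be off by as much as 0.001°.
So the N–S error is at most 0.001 × 111000 = 111 m.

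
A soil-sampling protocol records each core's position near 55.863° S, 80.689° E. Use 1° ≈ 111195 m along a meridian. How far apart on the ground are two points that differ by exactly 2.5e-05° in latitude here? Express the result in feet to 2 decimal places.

9.12 feet

Along a meridian 2.5e-05° is 2.5e-05 × 111195 = 2.77988 m.
In feet: 2.77988 m ÷ 0.3048 ≈ 9.1203 ft.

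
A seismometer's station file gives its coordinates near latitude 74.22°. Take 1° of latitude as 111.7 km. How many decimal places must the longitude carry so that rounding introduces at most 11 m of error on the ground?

At 74.22° one degree of longitude covers 111700 × cos 74.22° ≈ 111700 × 0.2719 ≈ 30376.2 m.
N decimal places → at most half a unit in the last place, 0.5 × 10⁻ᴺ° = 30376.2/2 × 10⁻ᴺ m.
Need 0.5 × 30376.2 × 10⁻ᴺ ≤ 11 → 10⁻ᴺ ≤ 7.243e-04, so N ≥ 3.14.
At 3 places the error can reach 15.2 m, but 4 places keeps it to 1.52 m.

4 decimal places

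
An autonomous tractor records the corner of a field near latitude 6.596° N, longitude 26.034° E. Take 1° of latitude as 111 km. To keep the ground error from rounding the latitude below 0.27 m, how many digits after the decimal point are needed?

One degree of latitude covers 111000 m.
N decimal places → at most half a unit in the last place, 0.5 × 10⁻ᴺ° = 111000/2 × 10⁻ᴺ m.
Need 0.5 × 111000 × 10⁻ᴺ ≤ 0.27 → 10⁻ᴺ ≤ 4.865e-06, so N ≥ 5.31.
N = 5 would give 0.555 m (too coarse); N = 6 gives 0.0555 m ≤ 0.27 m.

6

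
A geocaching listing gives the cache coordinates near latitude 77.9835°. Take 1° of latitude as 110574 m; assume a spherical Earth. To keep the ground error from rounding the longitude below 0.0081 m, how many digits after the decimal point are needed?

7

At 77.9835° one degree of longitude covers 110574 × cos 77.9835° ≈ 110574 × 0.2082 ≈ 23020.8 m.
With N decimal places the half-ulp bound is 0.5·10⁻ᴺ°, or 0.5·10⁻ᴺ × 23020.8 m on the ground.
Need 0.5 × 23020.8 × 10⁻ᴺ ≤ 0.0081 → 10⁻ᴺ ≤ 7.037e-07, so N ≥ 6.15.
At 6 places the error can reach 0.0115 m, but 7 places keeps it to 0.00115 m.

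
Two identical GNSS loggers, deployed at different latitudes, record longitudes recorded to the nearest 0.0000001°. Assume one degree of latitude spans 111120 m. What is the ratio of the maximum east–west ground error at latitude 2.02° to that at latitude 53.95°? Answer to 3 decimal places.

Rounding to 7 decimal places leaves the longitude within ±5e-08° of the true value.
At 2.02°: 5e-08° × 111120 × cos 2.02° = 5e-08 × 111120 × 0.9994 ≈ 0.0055525 m.
At 53.95°: 5e-08° × 111120 × cos 53.95° = 5e-08 × 111120 × 0.5885 ≈ 0.0032697 m.
Ratio: 0.0055525 / 0.0032697 = cos 2.02° / cos 53.95° ≈ 1.6982.

1.698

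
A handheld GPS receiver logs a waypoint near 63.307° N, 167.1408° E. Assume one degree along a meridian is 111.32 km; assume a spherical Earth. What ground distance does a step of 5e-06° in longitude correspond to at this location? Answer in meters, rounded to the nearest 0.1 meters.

0.3 meters

5e-06° of longitude at 63.307° is 5e-06 × 111320 × cos 63.307° ≈ 5e-06 × 50006 = 0.25003 m.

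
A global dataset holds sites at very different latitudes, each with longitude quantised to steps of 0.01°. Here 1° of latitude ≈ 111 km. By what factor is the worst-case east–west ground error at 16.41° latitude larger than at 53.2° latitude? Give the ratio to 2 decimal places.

With a 0.01° grid the true value lies within half a step, ±0.01°/2 = ±0.005°, of the stored one.
At 16.41°: 0.005° × 111000 × cos 16.41° = 0.005 × 111000 × 0.9593 ≈ 532.39 m.
At 53.2°: 0.005° × 111000 × cos 53.2° = 0.005 × 111000 × 0.5990 ≈ 332.46 m.
Ratio: 532.39 / 332.46 = cos 16.41° / cos 53.2° ≈ 1.6014.

1.60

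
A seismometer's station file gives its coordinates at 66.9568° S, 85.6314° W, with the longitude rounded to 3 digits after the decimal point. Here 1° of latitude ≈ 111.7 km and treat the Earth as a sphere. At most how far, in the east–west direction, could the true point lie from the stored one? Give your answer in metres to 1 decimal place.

Rounding to 3 decimal places leaves the longitude within ±0.0005° of the true value.
One degree of longitude at 66.9568° is 111700 × cos 66.9568° ≈ 111700 × 0.3914 = 43722.2 m.
East–west error: 0.0005° × 43722.2 m/° ≈ 21.8611 m.

21.9 metres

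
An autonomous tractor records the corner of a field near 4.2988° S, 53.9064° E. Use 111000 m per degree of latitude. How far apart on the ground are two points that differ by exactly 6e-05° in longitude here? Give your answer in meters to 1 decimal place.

At 4.2988° a degree of longitude is 111000 × cos 4.2988° ≈ 110688 m, so 6e-05° corresponds to 6.64126 m.

6.6 meters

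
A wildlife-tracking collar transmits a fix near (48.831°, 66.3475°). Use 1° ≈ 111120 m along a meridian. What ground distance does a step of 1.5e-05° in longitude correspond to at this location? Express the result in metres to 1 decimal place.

One degree of longitude here spans 111120 × cos 48.831° = 111120 × 0.6583 ≈ 73148.3 m; 1.5e-05° of that is 1.09722 m.

1.1 metres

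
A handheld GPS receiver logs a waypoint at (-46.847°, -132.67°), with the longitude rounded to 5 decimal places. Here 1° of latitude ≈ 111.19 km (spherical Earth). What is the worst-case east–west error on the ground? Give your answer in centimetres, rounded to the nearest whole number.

38 centimetres

Rounding to 5 decimal places leaves the longitude within ±5e-06° of the true value.
Parallels shrink by cos φ, so at 46.847° a degree of longitude is 111190 × 0.6839 ≈ 76048.3 m.
So at most 5e-06° × 76048.3 ≈ 0.380241 m east–west.
That is 0.380241 m = 38.024 cm.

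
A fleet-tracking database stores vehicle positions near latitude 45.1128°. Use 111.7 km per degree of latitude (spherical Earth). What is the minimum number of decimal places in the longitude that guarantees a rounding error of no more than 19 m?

4 decimal places

At 45.1128° one degree of longitude covers 111700 × cos 45.1128° ≈ 111700 × 0.7057 ≈ 78828.2 m.
With N decimal places the half-ulp bound is 0.5·10⁻ᴺ°, or 0.5·10⁻ᴺ × 78828.2 m on the ground.
Setting 39414.1 × 10⁻ᴺ ≤ 19 gives 10ᴺ ≥ 2074, i.e. N ≥ 3.32.
So 4 decimal places suffice (3.94 m); 3 would allow up to 39.4 m.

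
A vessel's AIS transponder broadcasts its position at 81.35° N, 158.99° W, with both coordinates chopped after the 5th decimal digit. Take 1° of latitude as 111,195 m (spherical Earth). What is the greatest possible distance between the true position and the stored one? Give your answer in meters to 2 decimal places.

1.12 meters

Truncating at 5 decimal places can drop up to a full unit in the last place, so each coordinate may be off by as much as 1e-05°.
Latitude error → 1e-05 × 111195 = 1.11195 m along the meridian.
E–W at 81.35°: 1e-05° × 111195 × cos 81.35° = 1e-05 × 111195 × 0.1504 ≈ 0.167235 m.
Worst case both components are at the extreme and orthogonal: √(1.11195² + 0.167235²) ≈ 1.12446 m.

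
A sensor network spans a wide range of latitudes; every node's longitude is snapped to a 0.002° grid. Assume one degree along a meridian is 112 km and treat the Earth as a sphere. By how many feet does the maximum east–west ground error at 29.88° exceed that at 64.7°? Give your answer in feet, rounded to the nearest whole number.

With a 0.002° grid the true value lies within half a step, ±0.002°/2 = ±0.001°, of the stored one.
Error at 29.88° = 0.001° × 112000 × cos 29.88° ≈ 112 × 0.8671 = 97.112 m.
At 64.7°: 0.001° × 112000 × cos 64.7° = 0.001 × 112000 × 0.4274 ≈ 47.864 m.
So the lower-latitude error exceeds the higher by 97.112 − 47.864 = 49.248 m.
In feet: 49.2478 m ÷ 0.3048 ≈ 161.57 ft.

162 feet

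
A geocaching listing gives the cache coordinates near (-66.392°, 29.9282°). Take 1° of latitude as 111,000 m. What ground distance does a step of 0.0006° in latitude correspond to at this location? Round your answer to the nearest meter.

Along a meridian 0.0006° is 0.0006 × 111000 = 66.6 m.

67 meters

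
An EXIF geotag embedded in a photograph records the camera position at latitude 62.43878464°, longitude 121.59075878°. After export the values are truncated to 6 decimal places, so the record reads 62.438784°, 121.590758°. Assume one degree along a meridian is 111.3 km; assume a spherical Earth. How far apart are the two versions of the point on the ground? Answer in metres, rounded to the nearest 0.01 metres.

0.08 metres

Δlat = 62.43878464 − 62.438784 = +0.00000064°; Δlon = 121.59075878 − 121.590758 = +0.00000078°.
N–S: 0.00000064° × 111300 m/° = 0.071232 m.
East–west at this latitude: 0.00000078° × 111300 × cos 62.4388° ≈ 0.00000078 × 51498.1 = 0.0401685 m.
Hypotenuse of the two orthogonal shifts: √(0.071232² + 0.0401685²) = 0.0817772 m.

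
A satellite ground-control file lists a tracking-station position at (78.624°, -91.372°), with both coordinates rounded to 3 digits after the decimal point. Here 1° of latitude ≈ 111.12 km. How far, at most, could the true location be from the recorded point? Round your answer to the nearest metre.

Rounding to 3 decimal places leaves each coordinate within ±0.0005° of the true value.
North–south component: 0.0005° × 111120 = 55.56 m.
E–W at 78.624°: 0.0005° × 111120 × cos 78.624° = 0.0005 × 111120 × 0.1972 ≈ 10.959 m.
Worst case both components are at the extreme and orthogonal: √(55.56² + 10.959²) ≈ 56.6305 m.

57 metres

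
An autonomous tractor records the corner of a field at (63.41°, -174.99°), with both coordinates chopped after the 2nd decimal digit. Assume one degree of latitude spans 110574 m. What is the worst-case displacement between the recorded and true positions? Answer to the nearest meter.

Truncating at 2 decimal places can drop up to a full unit in the last place, so each coordinate may be off by as much as 0.01°.
North–south component: 0.01° × 110574 = 1105.74 m.
Longitude error → 0.01 × 110574 × cos 63.41° = 0.01 × 110574 × 0.4476 ≈ 494.933 m.
Worst case both components are at the extreme and orthogonal: √(1105.74² + 494.933²) ≈ 1211.45 m.

1211 meters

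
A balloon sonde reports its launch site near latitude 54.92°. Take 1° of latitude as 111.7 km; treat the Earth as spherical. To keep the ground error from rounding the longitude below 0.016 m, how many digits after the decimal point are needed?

At 54.92° one degree of longitude covers 111700 × cos 54.92° ≈ 111700 × 0.5747 ≈ 64196.2 m.
With N decimal places the half-ulp bound is 0.5·10⁻ᴺ°, or 0.5·10⁻ᴺ × 64196.2 m on the ground.
Setting 32098.1 × 10⁻ᴺ ≤ 0.016 gives 10ᴺ ≥ 2.006e+06, i.e. N ≥ 6.30.
N = 6 would give 0.0321 m (too coarse); N = 7 gives 0.00321 m ≤ 0.016 m.

7 decimal places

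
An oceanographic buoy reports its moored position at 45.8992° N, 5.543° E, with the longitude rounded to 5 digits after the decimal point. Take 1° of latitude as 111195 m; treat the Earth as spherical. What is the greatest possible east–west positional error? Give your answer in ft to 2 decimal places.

1.27 ft

Rounding to 5 decimal places leaves the longitude within ±5e-06° of the true value.
One degree of longitude at 45.8992° is 111195 × cos 45.8992° ≈ 111195 × 0.6959 = 77383.1 m.
So at most 5e-06° × 77383.1 ≈ 0.386916 m east–west.
Converting: 0.386916 m × 3.2808 ft/m ≈ 1.2694 ft.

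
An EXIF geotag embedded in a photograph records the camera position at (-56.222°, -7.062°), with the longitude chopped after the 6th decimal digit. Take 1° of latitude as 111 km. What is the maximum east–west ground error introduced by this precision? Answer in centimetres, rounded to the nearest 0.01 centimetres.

6.17 centimetres

Truncating at 6 decimal places can drop up to a full unit in the last place, so the longitude may be off by as much as 1e-06°.
Parallels shrink by cos φ, so at 56.222° a degree of longitude is 111000 × 0.5560 ≈ 61713.4 m.
So at most 1e-06° × 61713.4 ≈ 0.0617134 m east–west.
That is 0.0617134 m = 6.1713 cm.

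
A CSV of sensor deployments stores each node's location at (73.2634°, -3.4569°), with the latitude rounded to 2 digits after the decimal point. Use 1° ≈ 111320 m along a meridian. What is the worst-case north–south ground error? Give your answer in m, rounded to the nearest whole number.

Rounding to 2 decimal places leaves the latitude within ±0.005° of the true value.
Along the meridian that is 0.005° × 111320 m/° = 556.6 m.

557 m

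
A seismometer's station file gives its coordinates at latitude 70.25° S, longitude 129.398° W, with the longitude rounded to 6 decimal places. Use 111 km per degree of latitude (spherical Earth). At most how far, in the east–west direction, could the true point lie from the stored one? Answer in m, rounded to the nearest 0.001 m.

0.019 m

Rounding to 6 decimal places leaves the longitude within ±5e-07° of the true value.
Parallels shrink by cos φ, so at 70.25° a degree of longitude is 111000 × 0.3379 ≈ 37508.8 m.
So at most 5e-07° × 37508.8 ≈ 0.0187544 m east–west.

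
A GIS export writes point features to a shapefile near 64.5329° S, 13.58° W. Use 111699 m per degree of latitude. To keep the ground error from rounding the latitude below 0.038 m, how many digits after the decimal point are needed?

One degree of latitude covers 111699 m.
N decimal places → at most half a unit in the last place, 0.5 × 10⁻ᴺ° = 111699/2 × 10⁻ᴺ m.
Need 0.5 × 111699 × 10⁻ᴺ ≤ 0.038 → 10⁻ᴺ ≤ 6.804e-07, so N ≥ 6.17.
N = 6 would give 0.0558 m (too coarse); N = 7 gives 0.00558 m ≤ 0.038 m.

7 decimal places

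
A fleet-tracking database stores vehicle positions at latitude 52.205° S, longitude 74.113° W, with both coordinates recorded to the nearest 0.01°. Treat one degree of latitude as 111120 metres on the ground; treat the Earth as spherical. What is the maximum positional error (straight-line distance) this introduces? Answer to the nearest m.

Rounding to 2 decimal places leaves each coordinate within ±0.005° of the true value.
N–S: 0.005° × 111120 m/° = 555.6 m.
Longitude error → 0.005 × 111120 × cos 52.205° = 0.005 × 111120 × 0.6128 ≈ 340.493 m.
The two errors are perpendicular, so the maximum displacement is √(555.6² + 340.493²) ≈ 651.634 m.

652 m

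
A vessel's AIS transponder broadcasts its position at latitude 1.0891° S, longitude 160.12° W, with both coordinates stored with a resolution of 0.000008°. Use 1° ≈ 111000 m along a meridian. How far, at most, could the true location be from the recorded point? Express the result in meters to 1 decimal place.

0.6 meters

With a 0.000008° grid the true value lies within half a step, ±0.000008°/2 = ±4e-06°, of the stored one.
Latitude error → 4e-06 × 111000 = 0.444 m along the meridian.
E–W at 1.0891°: 4e-06° × 111000 × cos 1.0891° = 4e-06 × 111000 × 0.9998 ≈ 0.44392 m.
The two errors are perpendicular, so the maximum displacement is √(0.444² + 0.44392²) ≈ 0.627854 m.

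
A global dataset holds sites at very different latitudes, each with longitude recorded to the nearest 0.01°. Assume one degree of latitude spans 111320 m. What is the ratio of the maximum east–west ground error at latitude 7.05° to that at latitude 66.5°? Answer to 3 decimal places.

2.489

Rounding to 2 decimal places leaves the longitude within ±0.005° of the true value.
Error at 7.05° = 0.005° × 111320 × cos 7.05° ≈ 556.6 × 0.9924 = 552.39 m.
At 66.5°: 0.005° × 111320 × cos 66.5° = 0.005 × 111320 × 0.3987 ≈ 221.94 m.
The ratio reduces to cos 7.05° / cos 66.5° = 0.9924/0.3987 ≈ 2.4889.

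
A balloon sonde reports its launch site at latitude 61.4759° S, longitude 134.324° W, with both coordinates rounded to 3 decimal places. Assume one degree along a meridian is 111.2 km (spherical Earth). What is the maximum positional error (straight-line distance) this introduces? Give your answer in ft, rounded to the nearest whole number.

Rounding to 3 decimal places leaves each coordinate within ±0.0005° of the true value.
N–S: 0.0005° × 111200 m/° = 55.6 m.
E–W at 61.4759°: 0.0005° × 111200 × cos 61.4759° = 0.0005 × 111200 × 0.4775 ≈ 26.5506 m.
Combining orthogonally: (55.6² + 26.5506²)^½ ≈ 61.6141 m.
Converting: 61.6141 m × 3.2808 ft/m ≈ 202.15 ft.

202 ft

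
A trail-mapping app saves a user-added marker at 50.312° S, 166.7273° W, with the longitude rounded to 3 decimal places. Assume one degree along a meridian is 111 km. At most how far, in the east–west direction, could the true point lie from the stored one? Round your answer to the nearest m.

35 m

Rounding to 3 decimal places leaves the longitude within ±0.0005° of the true value.
One degree of longitude at 50.312° is 111000 × cos 50.312° ≈ 111000 × 0.6386 = 70885.3 m.
East–west error: 0.0005° × 70885.3 m/° ≈ 35.4427 m.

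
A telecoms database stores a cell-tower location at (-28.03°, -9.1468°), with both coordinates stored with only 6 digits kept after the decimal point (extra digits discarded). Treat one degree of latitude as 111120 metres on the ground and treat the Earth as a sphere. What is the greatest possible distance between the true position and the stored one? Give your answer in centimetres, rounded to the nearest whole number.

15 centimetres

Truncating at 6 decimal places can drop up to a full unit in the last place, so each coordinate may be off by as much as 1e-06°.
North–south component: 1e-06° × 111120 = 0.11112 m.
East–west component at 28.03°: 1e-06° × 111120 × cos 28.03° ≈ 1e-06 × 98085.8 ≈ 0.0980858 m.
Worst case both components are at the extreme and orthogonal: √(0.11112² + 0.0980858²) ≈ 0.148218 m.
That is 0.148218 m = 14.822 cm.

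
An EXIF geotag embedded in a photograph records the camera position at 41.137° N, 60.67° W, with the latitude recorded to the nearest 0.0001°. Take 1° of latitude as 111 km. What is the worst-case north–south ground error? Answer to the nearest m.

6 m

Rounding to 4 decimal places leaves the latitude within ±5e-05° of the true value.
So the N–S error is at most 5e-05 × 111000 = 5.55 m.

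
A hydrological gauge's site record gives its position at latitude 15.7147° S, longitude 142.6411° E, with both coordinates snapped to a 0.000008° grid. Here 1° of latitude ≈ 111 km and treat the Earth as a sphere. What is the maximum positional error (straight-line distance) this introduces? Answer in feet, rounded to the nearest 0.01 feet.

With a 0.000008° grid the true value lies within half a step, ±0.000008°/2 = ±4e-06°, of the stored one.
North–south component: 4e-06° × 111000 = 0.444 m.
East–west component at 15.7147°: 4e-06° × 111000 × cos 15.7147° ≈ 4e-06 × 106851 ≈ 0.427404 m.
Worst case both components are at the extreme and orthogonal: √(0.444² + 0.427404²) ≈ 0.616288 m.
Converting: 0.616288 m × 3.2808 ft/m ≈ 2.0219 ft.

2.02 feet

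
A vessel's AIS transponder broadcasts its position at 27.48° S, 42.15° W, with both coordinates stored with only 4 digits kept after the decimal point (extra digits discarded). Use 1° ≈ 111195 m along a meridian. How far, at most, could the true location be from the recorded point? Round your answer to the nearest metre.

Truncating at 4 decimal places can drop up to a full unit in the last place, so each coordinate may be off by as much as 0.0001°.
N–S: 0.0001° × 111195 m/° = 11.1195 m.
E–W at 27.48°: 0.0001° × 111195 × cos 27.48° = 0.0001 × 111195 × 0.8872 ≈ 9.86491 m.
The two errors are perpendicular, so the maximum displacement is √(11.1195² + 9.86491²) ≈ 14.8647 m.

15 metres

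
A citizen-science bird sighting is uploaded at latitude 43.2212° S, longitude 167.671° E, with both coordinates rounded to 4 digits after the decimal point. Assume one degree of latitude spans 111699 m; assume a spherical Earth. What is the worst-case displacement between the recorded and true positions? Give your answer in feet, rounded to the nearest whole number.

Rounding to 4 decimal places leaves each coordinate within ±5e-05° of the true value.
North–south component: 5e-05° × 111699 = 5.58495 m.
East–west component at 43.2212°: 5e-05° × 111699 × cos 43.2212° ≈ 5e-05 × 81396.8 ≈ 4.06984 m.
Combining orthogonally: (5.58495² + 4.06984²)^½ ≈ 6.91052 m.
In feet: 6.91052 m ÷ 0.3048 ≈ 22.672 ft.

23 feet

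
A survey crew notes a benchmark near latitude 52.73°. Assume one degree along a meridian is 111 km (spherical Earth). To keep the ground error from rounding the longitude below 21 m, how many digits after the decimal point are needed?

4 decimal places

At 52.73° one degree of longitude covers 111000 × cos 52.73° ≈ 111000 × 0.6056 ≈ 67218.5 m.
With N decimal places the half-ulp bound is 0.5·10⁻ᴺ°, or 0.5·10⁻ᴺ × 67218.5 m on the ground.
Need 0.5 × 67218.5 × 10⁻ᴺ ≤ 21 → 10⁻ᴺ ≤ 6.248e-04, so N ≥ 3.20.
At 3 places the error can reach 33.6 m, but 4 places keeps it to 3.36 m.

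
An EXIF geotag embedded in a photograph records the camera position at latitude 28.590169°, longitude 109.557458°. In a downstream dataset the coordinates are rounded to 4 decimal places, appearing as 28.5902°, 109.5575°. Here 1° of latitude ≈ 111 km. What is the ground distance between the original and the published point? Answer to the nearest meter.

5 meters

The latitude changed by -0.000031° and the longitude by -0.000042°.
North–south shift: -0.000031 × 111000 = -3.441 m.
East–west at this latitude: -0.000042° × 111000 × cos 28.5902° ≈ -0.000042 × 97465.2 = -4.09354 m.
Distance: √(3.441² + 4.09354²) ≈ 5.34767 m.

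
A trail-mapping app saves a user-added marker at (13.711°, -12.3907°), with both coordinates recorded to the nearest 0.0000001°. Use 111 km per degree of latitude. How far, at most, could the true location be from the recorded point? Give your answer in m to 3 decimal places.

Rounding to 7 decimal places leaves each coordinate within ±5e-08° of the true value.
North–south component: 5e-08° × 111000 = 0.00555 m.
East–west component at 13.711°: 5e-08° × 111000 × cos 13.711° ≈ 5e-08 × 107837 ≈ 0.00539185 m.
The two errors are perpendicular, so the maximum displacement is √(0.00555² + 0.00539185²) ≈ 0.00773786 m.

0.008 m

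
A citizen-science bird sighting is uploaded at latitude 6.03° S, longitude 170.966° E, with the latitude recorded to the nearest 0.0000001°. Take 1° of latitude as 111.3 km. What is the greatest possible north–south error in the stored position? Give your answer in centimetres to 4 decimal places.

0.5565 centimetres

Rounding to 7 decimal places leaves the latitude within ±5e-08° of the true value.
Along the meridian that is 5e-08° × 111300 m/° = 0.005565 m.
That is 0.005565 m = 0.5565 cm.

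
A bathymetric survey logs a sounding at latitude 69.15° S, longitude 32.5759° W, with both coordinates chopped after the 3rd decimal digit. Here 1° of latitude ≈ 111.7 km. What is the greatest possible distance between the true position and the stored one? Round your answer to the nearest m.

Truncating at 3 decimal places can drop up to a full unit in the last place, so each coordinate may be off by as much as 0.001°.
North–south component: 0.001° × 111700 = 111.7 m.
Longitude error → 0.001 × 111700 × cos 69.15° = 0.001 × 111700 × 0.3559 ≈ 39.7566 m.
The two errors are perpendicular, so the maximum displacement is √(111.7² + 39.7566²) ≈ 118.564 m.

119 m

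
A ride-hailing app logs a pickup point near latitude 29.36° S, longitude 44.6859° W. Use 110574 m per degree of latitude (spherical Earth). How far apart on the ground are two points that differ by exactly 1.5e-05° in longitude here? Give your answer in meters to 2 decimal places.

At 29.36° a degree of longitude is 110574 × cos 29.36° ≈ 96371.5 m, so 1.5e-05° corresponds to 1.44557 m.

1.45 meters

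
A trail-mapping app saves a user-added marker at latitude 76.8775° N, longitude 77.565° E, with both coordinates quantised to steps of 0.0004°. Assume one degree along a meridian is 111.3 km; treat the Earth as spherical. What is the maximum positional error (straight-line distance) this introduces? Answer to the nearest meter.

With a 0.0004° grid the true value lies within half a step, ±0.0004°/2 = ±0.0002°, of the stored one.
N–S: 0.0002° × 111300 m/° = 22.26 m.
E–W at 76.8775°: 0.0002° × 111300 × cos 76.8775° = 0.0002 × 111300 × 0.2270 ≈ 5.05377 m.
Worst case both components are at the extreme and orthogonal: √(22.26² + 5.05377²) ≈ 22.8265 m.

23 meters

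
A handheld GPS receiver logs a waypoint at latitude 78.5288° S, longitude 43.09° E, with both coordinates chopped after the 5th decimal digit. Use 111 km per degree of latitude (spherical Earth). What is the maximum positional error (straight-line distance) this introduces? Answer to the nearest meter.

1 meters

Truncating at 5 decimal places can drop up to a full unit in the last place, so each coordinate may be off by as much as 1e-05°.
North–south component: 1e-05° × 111000 = 1.11 m.
E–W at 78.5288°: 1e-05° × 111000 × cos 78.5288° = 1e-05 × 111000 × 0.1989 ≈ 0.220752 m.
The two errors are perpendicular, so the maximum displacement is √(1.11² + 0.220752²) ≈ 1.13174 m.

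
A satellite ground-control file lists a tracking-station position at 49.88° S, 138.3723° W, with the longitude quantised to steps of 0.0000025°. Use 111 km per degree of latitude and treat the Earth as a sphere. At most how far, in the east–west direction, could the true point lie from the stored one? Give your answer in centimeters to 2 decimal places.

With a 0.0000025° grid the true value lies within half a step, ±0.0000025°/2 = ±1.25e-06°, of the stored one.
At latitude 49.88° a degree of longitude spans 111000 m × cos 49.88° = 111000 × 0.6444 ≈ 71527.4 m.
East–west error: 1.25e-06° × 71527.4 m/° ≈ 0.0894092 m.
That is 0.0894092 m = 8.9409 cm.

8.94 centimeters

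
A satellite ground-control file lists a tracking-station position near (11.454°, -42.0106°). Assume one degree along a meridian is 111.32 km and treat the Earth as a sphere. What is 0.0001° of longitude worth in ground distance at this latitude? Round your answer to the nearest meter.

One degree of longitude here spans 111320 × cos 11.454° = 111320 × 0.9801 ≈ 109103 m; 0.0001° of that is 10.9103 m.

11 meters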